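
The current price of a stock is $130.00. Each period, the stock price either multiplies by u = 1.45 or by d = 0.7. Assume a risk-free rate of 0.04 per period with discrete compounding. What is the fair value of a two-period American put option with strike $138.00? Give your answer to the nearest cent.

$26.09

Risk-neutral probability p = (1 + 0.04 − 0.7)/(1.45 − 0.7) = 0.3400/0.7500 = 0.4533
Terminal stock prices: S_uu = 273.3, S_ud = 131.9, S_dd = 63.7
Terminal payoffs (K − S): max(-135.3, 0) = 0, max(6.05, 0) = 6.05, max(74.3, 0) = 74.3
Node u (S = 188.5): continuation = 1/1.04·[0.4533·0.0000 + 0.5467·6.0500] = 3.1801; exercise value = 0.0000 ≤ continuation, so V_u = 3.1801
Node d (S = 91): continuation = 1/1.04·[0.4533·6.0500 + 0.5467·74.3000] = 41.6923; exercise value = 47.0000 > continuation, so V_d = 47.0000 (exercise)
Node 0 (S = 130): continuation = 1/1.04·[0.4533·3.1801 + 0.5467·47.0000] = 26.0913; exercise value = 8.0000 ≤ continuation, so V_0 = 26.0913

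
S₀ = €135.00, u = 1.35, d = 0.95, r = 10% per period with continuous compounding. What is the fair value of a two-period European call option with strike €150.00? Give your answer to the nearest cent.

Risk-neutral probability p = (e^0.1 − 0.95)/(1.35 − 0.95) = 0.1552/0.4000 = 0.3879
Terminal stock prices: S_uu = 246, S_ud = 173.1, S_dd = 121.8
Terminal payoffs (S − K): max(96.04, 0) = 96.04, max(23.14, 0) = 23.14, max(-28.16, 0) = 0
Node u (S = 182.2): V_u = e^(−0.1)·[0.3879·96.0375 + 0.6121·23.1375] = 46.5244
Node d (S = 128.2): V_d = e^(−0.1)·[0.3879·23.1375 + 0.6121·0.0000] = 8.1215
Node 0 (S = 135): V_0 = e^(−0.1)·[0.3879·46.5244 + 0.6121·8.1215] = 20.8285

€20.83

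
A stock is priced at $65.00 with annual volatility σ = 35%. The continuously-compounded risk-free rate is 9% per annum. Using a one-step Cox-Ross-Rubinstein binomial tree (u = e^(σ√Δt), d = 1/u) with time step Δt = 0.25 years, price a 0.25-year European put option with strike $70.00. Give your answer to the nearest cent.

$7.23

CRR parameters: u = e^(σ√Δt) = e^(0.35·√0.25) = 1.1912, d = 1/u = 0.8395
Per-period rate: rΔt = 0.09·0.25 = 0.0225, so R = e^0.0225 = 1.0228
Risk-neutral probability p = (e^0.0225 − 0.8395)/(1.1912 − 0.8395) = 0.1833/0.3518 = 0.5210
Terminal stock prices: S_u = 77.43, S_d = 54.56
Terminal payoffs (K − S): max(-7.431, 0) = 0, max(15.44, 0) = 15.44
Node 0 (S = 65): V_0 = e^(−0.0225)·[0.5210·0.0000 + 0.4790·15.4353] = 7.2283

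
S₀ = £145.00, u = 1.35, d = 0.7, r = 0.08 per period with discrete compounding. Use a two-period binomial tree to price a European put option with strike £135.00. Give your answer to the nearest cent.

£9.46

Risk-neutral probability p = (1 + 0.08 − 0.7)/(1.35 − 0.7) = 0.3800/0.6500 = 0.5846
Terminal stock prices: S_uu = 264.3, S_ud = 137, S_dd = 71.05
Terminal payoffs (K − S): max(-129.3, 0) = 0, max(-2.025, 0) = 0, max(63.95, 0) = 63.95
Node u (S = 195.8): V_u = 1/1.08·[0.5846·0.0000 + 0.4154·0.0000] = 0.0000
Node d (S = 101.5): V_d = 1/1.08·[0.5846·0.0000 + 0.4154·63.9500] = 24.5962
Node 0 (S = 145): V_0 = 1/1.08·[0.5846·0.0000 + 0.4154·24.5962] = 9.4601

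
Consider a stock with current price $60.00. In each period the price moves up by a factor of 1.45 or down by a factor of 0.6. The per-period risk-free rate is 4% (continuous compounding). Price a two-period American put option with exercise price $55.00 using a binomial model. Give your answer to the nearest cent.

Risk-neutral probability p = (e^0.04 − 0.6)/(1.45 − 0.6) = 0.4408/0.8500 = 0.5186
Terminal stock prices: S_uu = 126.2, S_ud = 52.2, S_dd = 21.6
Terminal payoffs (K − S): max(-71.15, 0) = 0, max(2.8, 0) = 2.8, max(33.4, 0) = 33.4
Node u (S = 87): continuation = e^(−0.04)·[0.5186·0.0000 + 0.4814·2.8000] = 1.2951; exercise value = 0.0000 ≤ continuation, so V_u = 1.2951
Node d (S = 36): continuation = e^(−0.04)·[0.5186·2.8000 + 0.4814·33.4000] = 16.8434; exercise value = 19.0000 > continuation, so V_d = 19.0000 (exercise)
Node 0 (S = 60): continuation = e^(−0.04)·[0.5186·1.2951 + 0.4814·19.0000] = 9.4332; exercise value = 0.0000 ≤ continuation, so V_0 = 9.4332

$9.43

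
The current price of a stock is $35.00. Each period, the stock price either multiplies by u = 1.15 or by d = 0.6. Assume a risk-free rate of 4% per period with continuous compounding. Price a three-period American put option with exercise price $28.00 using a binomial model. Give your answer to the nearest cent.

Risk-neutral probability p = (e^0.04 − 0.6)/(1.15 − 0.6) = 0.4408/0.5500 = 0.8015
Terminal stock prices: S_uuu = 53.23, S_uud = 27.77, S_udd = 14.49, S_ddd = 7.56
Terminal payoffs (K − S): max(-25.23, 0) = 0, max(0.2275, 0) = 0.2275, max(13.51, 0) = 13.51, max(20.44, 0) = 20.44
Node uu (S = 46.29): continuation = e^(−0.04)·[0.8015·0.0000 + 0.1985·0.2275] = 0.0434; exercise value = 0.0000 ≤ continuation, so V_uu = 0.0434
Node ud (S = 24.15): continuation = e^(−0.04)·[0.8015·0.2275 + 0.1985·13.5100] = 2.7521; exercise value = 3.8500 > continuation, so V_ud = 3.8500 (exercise)
Node dd (S = 12.6): continuation = e^(−0.04)·[0.8015·13.5100 + 0.1985·20.4400] = 14.3021; exercise value = 15.4000 > continuation, so V_dd = 15.4000 (exercise)
Node u (S = 40.25): continuation = e^(−0.04)·[0.8015·0.0434 + 0.1985·3.8500] = 0.7678; exercise value = 0.0000 ≤ continuation, so V_u = 0.7678
Node d (S = 21): continuation = e^(−0.04)·[0.8015·3.8500 + 0.1985·15.4000] = 5.9021; exercise value = 7.0000 > continuation, so V_d = 7.0000 (exercise)
Node 0 (S = 35): continuation = e^(−0.04)·[0.8015·0.7678 + 0.1985·7.0000] = 1.9264; exercise value = 0.0000 ≤ continuation, so V_0 = 1.9264

$1.93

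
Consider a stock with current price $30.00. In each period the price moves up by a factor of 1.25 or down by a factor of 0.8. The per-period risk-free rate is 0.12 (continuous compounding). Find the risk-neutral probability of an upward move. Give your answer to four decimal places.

Risk-neutral probability p = (e^0.12 − 0.8)/(1.25 − 0.8) = 0.3275/0.4500 = 0.7278

p = 0.7278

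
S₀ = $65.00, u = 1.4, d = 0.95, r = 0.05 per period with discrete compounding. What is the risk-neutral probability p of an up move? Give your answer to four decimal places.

Risk-neutral probability p = (1 + 0.05 − 0.95)/(1.4 − 0.95) = 0.1000/0.4500 = 0.2222

p = 0.2222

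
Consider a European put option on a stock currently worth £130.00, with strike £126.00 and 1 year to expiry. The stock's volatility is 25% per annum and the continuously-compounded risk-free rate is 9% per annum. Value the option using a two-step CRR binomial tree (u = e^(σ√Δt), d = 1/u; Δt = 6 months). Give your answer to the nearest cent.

CRR parameters: u = e^(σ√Δt) = e^(0.25·√0.5) = 1.1934, d = 1/u = 0.8380
Per-period rate: rΔt = 0.09·0.5 = 0.045, so R = e^0.045 = 1.0460
Risk-neutral probability p = (e^0.045 − 0.8380)/(1.1934 − 0.8380) = 0.2081/0.3554 = 0.5854
Terminal stock prices: S_uu = 185.1, S_ud = 130, S_dd = 91.28
Terminal payoffs (K − S): max(-59.14, 0) = 0, max(-4, 0) = 0, max(34.72, 0) = 34.72
Node u (S = 155.1): V_u = e^(−0.045)·[0.5854·0.0000 + 0.4146·0.0000] = 0.0000
Node d (S = 108.9): V_d = e^(−0.045)·[0.5854·0.0000 + 0.4146·34.7155] = 13.7587
Node 0 (S = 130): V_0 = e^(−0.045)·[0.5854·0.0000 + 0.4146·13.7587] = 5.4529

£5.45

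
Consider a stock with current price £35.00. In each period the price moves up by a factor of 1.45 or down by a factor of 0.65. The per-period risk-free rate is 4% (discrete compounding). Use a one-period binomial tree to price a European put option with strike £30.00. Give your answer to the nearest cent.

£3.57

Risk-neutral probability p = (1 + 0.04 − 0.65)/(1.45 − 0.65) = 0.3900/0.8000 = 0.4875
Terminal stock prices: S_u = 50.75, S_d = 22.75
Terminal payoffs (K − S): max(-20.75, 0) = 0, max(7.25, 0) = 7.25
Node 0 (S = 35): V_0 = 1/1.04·[0.4875·0.0000 + 0.5125·7.2500] = 3.5727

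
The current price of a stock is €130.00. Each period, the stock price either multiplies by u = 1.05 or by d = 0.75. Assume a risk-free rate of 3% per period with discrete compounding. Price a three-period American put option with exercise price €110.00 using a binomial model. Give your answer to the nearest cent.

€1.39

Risk-neutral probability p = (1 + 0.03 − 0.75)/(1.05 − 0.75) = 0.2800/0.3000 = 0.9333
Terminal stock prices: S_uuu = 150.5, S_uud = 107.5, S_udd = 76.78, S_ddd = 54.84
Terminal payoffs (K − S): max(-40.49, 0) = 0, max(2.506, 0) = 2.506, max(33.22, 0) = 33.22, max(55.16, 0) = 55.16
Node uu (S = 143.3): continuation = 1/1.03·[0.9333·0.0000 + 0.0667·2.5062] = 0.1622; exercise value = 0.0000 ≤ continuation, so V_uu = 0.1622
Node ud (S = 102.4): continuation = 1/1.03·[0.9333·2.5062 + 0.0667·33.2188] = 4.4211; exercise value = 7.6250 > continuation, so V_ud = 7.6250 (exercise)
Node dd (S = 73.12): continuation = 1/1.03·[0.9333·33.2188 + 0.0667·55.1562] = 33.6711; exercise value = 36.8750 > continuation, so V_dd = 36.8750 (exercise)
Node u (S = 136.5): continuation = 1/1.03·[0.9333·0.1622 + 0.0667·7.6250] = 0.6405; exercise value = 0.0000 ≤ continuation, so V_u = 0.6405
Node d (S = 97.5): continuation = 1/1.03·[0.9333·7.6250 + 0.0667·36.8750] = 9.2961; exercise value = 12.5000 > continuation, so V_d = 12.5000 (exercise)
Node 0 (S = 130): continuation = 1/1.03·[0.9333·0.6405 + 0.0667·12.5000] = 1.3895; exercise value = 0.0000 ≤ continuation, so V_0 = 1.3895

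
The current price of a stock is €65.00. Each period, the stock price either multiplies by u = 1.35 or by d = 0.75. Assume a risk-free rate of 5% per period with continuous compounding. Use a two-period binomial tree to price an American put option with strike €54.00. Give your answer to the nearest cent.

€3.91

Risk-neutral probability p = (e^0.05 − 0.75)/(1.35 − 0.75) = 0.3013/0.6000 = 0.5021
Terminal stock prices: S_uu = 118.5, S_ud = 65.81, S_dd = 36.56
Terminal payoffs (K − S): max(-64.46, 0) = 0, max(-11.81, 0) = 0, max(17.44, 0) = 17.44
Node u (S = 87.75): continuation = e^(−0.05)·[0.5021·0.0000 + 0.4979·0.0000] = 0.0000; exercise value = 0.0000 ≤ continuation, so V_u = 0.0000
Node d (S = 48.75): continuation = e^(−0.05)·[0.5021·0.0000 + 0.4979·17.4375] = 8.2584; exercise value = 5.2500 ≤ continuation, so V_d = 8.2584
Node 0 (S = 65): continuation = e^(−0.05)·[0.5021·0.0000 + 0.4979·8.2584] = 3.9112; exercise value = 0.0000 ≤ continuation, so V_0 = 3.9112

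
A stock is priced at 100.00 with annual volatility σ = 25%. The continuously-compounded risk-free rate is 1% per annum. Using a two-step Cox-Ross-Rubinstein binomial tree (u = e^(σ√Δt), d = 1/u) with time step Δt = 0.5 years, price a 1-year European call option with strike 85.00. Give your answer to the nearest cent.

CRR parameters: u = e^(σ√Δt) = e^(0.25·√0.5) = 1.1934, d = 1/u = 0.8380
Per-period rate: rΔt = 0.01·0.5 = 0.005, so R = e^0.005 = 1.0050
Risk-neutral probability p = (e^0.005 − 0.8380)/(1.1934 − 0.8380) = 0.1670/0.3554 = 0.4700
Terminal stock prices: S_uu = 142.4, S_ud = 100, S_dd = 70.22
Terminal payoffs (S − K): max(57.41, 0) = 57.41, max(15, 0) = 15, max(-14.78, 0) = 0
Node u (S = 119.3): V_u = e^(−0.005)·[0.4700·57.4119 + 0.5300·15.0000] = 34.7604
Node d (S = 83.8): V_d = e^(−0.005)·[0.4700·15.0000 + 0.5300·0.0000] = 7.0152
Node 0 (S = 100): V_0 = e^(−0.005)·[0.4700·34.7604 + 0.5300·7.0152] = 19.9561

19.96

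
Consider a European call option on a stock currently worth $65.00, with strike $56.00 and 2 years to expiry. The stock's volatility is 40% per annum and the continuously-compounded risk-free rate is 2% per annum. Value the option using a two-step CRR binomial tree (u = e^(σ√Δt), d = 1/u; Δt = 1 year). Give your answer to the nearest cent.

CRR parameters: u = e^(σ√Δt) = e^(0.4·√1) = 1.4918, d = 1/u = 0.6703
Per-period rate: rΔt = 0.02·1 = 0.02, so R = e^0.02 = 1.0202
Risk-neutral probability p = (e^0.02 − 0.6703)/(1.4918 − 0.6703) = 0.3499/0.8215 = 0.4259
Terminal stock prices: S_uu = 144.7, S_ud = 65, S_dd = 29.21
Terminal payoffs (S − K): max(88.66, 0) = 88.66, max(9, 0) = 9, max(-26.79, 0) = 0
Node u (S = 96.97): V_u = e^(−0.02)·[0.4259·88.6602 + 0.5741·9.0000] = 42.0775
Node d (S = 43.57): V_d = e^(−0.02)·[0.4259·9.0000 + 0.5741·0.0000] = 3.7572
Node 0 (S = 65): V_0 = e^(−0.02)·[0.4259·42.0775 + 0.5741·3.7572] = 19.6804

$19.68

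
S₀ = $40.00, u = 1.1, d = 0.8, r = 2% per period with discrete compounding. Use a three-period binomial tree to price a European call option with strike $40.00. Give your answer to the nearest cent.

Risk-neutral probability p = (1 + 0.02 − 0.8)/(1.1 − 0.8) = 0.2200/0.3000 = 0.7333
Terminal stock prices: S_uuu = 53.24, S_uud = 38.72, S_udd = 28.16, S_ddd = 20.48
Terminal payoffs (S − K): max(13.24, 0) = 13.24, max(-1.28, 0) = 0, max(-11.84, 0) = 0, max(-19.52, 0) = 0
Node uu (S = 48.4): V_uu = 1/1.02·[0.7333·13.2400 + 0.2667·0.0000] = 9.5190
Node ud (S = 35.2): V_ud = 1/1.02·[0.7333·0.0000 + 0.2667·0.0000] = 0.0000
Node dd (S = 25.6): V_dd = 1/1.02·[0.7333·0.0000 + 0.2667·0.0000] = 0.0000
Node u (S = 44): V_u = 1/1.02·[0.7333·9.5190 + 0.2667·0.0000] = 6.8437
Node d (S = 32): V_d = 1/1.02·[0.7333·0.0000 + 0.2667·0.0000] = 0.0000
Node 0 (S = 40): V_0 = 1/1.02·[0.7333·6.8437 + 0.2667·0.0000] = 4.9203

$4.92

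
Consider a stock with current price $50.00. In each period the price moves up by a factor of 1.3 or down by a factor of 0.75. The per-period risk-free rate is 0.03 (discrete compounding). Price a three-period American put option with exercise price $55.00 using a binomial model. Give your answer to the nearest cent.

Risk-neutral probability p = (1 + 0.03 − 0.75)/(1.3 − 0.75) = 0.2800/0.5500 = 0.5091
Terminal stock prices: S_uuu = 109.9, S_uud = 63.38, S_udd = 36.56, S_ddd = 21.09
Terminal payoffs (K − S): max(-54.85, 0) = 0, max(-8.375, 0) = 0, max(18.44, 0) = 18.44, max(33.91, 0) = 33.91
Node uu (S = 84.5): continuation = 1/1.03·[0.5091·0.0000 + 0.4909·0.0000] = 0.0000; exercise value = 0.0000 ≤ continuation, so V_uu = 0.0000
Node ud (S = 48.75): continuation = 1/1.03·[0.5091·0.0000 + 0.4909·18.4375] = 8.7875; exercise value = 6.2500 ≤ continuation, so V_ud = 8.7875
Node dd (S = 28.12): continuation = 1/1.03·[0.5091·18.4375 + 0.4909·33.9062] = 25.2731; exercise value = 26.8750 > continuation, so V_dd = 26.8750 (exercise)
Node u (S = 65): continuation = 1/1.03·[0.5091·0.0000 + 0.4909·8.7875] = 4.1882; exercise value = 0.0000 ≤ continuation, so V_u = 4.1882
Node d (S = 37.5): continuation = 1/1.03·[0.5091·8.7875 + 0.4909·26.8750] = 17.1523; exercise value = 17.5000 > continuation, so V_d = 17.5000 (exercise)
Node 0 (S = 50): continuation = 1/1.03·[0.5091·4.1882 + 0.4909·17.5000] = 10.4108; exercise value = 5.0000 ≤ continuation, so V_0 = 10.4108

$10.41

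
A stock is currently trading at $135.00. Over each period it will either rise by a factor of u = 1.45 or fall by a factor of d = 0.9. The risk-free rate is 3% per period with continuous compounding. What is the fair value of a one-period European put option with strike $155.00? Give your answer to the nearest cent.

Risk-neutral probability p = (e^0.03 − 0.9)/(1.45 − 0.9) = 0.1305/0.5500 = 0.2372
Terminal stock prices: S_u = 195.8, S_d = 121.5
Terminal payoffs (K − S): max(-40.75, 0) = 0, max(33.5, 0) = 33.5
Node 0 (S = 135): V_0 = e^(−0.03)·[0.2372·0.0000 + 0.7628·33.5000] = 24.7989

$24.80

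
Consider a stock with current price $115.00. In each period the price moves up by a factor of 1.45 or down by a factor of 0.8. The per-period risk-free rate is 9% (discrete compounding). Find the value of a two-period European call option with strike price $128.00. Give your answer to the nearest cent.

Risk-neutral probability p = (1 + 0.09 − 0.8)/(1.45 − 0.8) = 0.2900/0.6500 = 0.4462
Terminal stock prices: S_uu = 241.8, S_ud = 133.4, S_dd = 73.6
Terminal payoffs (S − K): max(113.8, 0) = 113.8, max(5.4, 0) = 5.4, max(-54.4, 0) = 0
Node u (S = 166.8): V_u = 1/1.09·[0.4462·113.7875 + 0.5538·5.4000] = 49.3188
Node d (S = 92): V_d = 1/1.09·[0.4462·5.4000 + 0.5538·0.0000] = 2.2103
Node 0 (S = 115): V_0 = 1/1.09·[0.4462·49.3188 + 0.5538·2.2103] = 21.3100

$21.31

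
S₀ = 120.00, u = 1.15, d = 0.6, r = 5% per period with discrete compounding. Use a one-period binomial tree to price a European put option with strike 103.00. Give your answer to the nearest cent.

Risk-neutral probability p = (1 + 0.05 − 0.6)/(1.15 − 0.6) = 0.4500/0.5500 = 0.8182
Terminal stock prices: S_u = 138, S_d = 72
Terminal payoffs (K − S): max(-35, 0) = 0, max(31, 0) = 31
Node 0 (S = 120): V_0 = 1/1.05·[0.8182·0.0000 + 0.1818·31.0000] = 5.3680

5.37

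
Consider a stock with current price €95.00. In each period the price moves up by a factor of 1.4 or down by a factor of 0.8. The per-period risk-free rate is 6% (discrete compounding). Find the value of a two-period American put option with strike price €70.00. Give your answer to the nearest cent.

€2.63

Risk-neutral probability p = (1 + 0.06 − 0.8)/(1.4 − 0.8) = 0.2600/0.6000 = 0.4333
Terminal stock prices: S_uu = 186.2, S_ud = 106.4, S_dd = 60.8
Terminal payoffs (K − S): max(-116.2, 0) = 0, max(-36.4, 0) = 0, max(9.2, 0) = 9.2
Node u (S = 133): continuation = 1/1.06·[0.4333·0.0000 + 0.5667·0.0000] = 0.0000; exercise value = 0.0000 ≤ continuation, so V_u = 0.0000
Node d (S = 76): continuation = 1/1.06·[0.4333·0.0000 + 0.5667·9.2000] = 4.9182; exercise value = 0.0000 ≤ continuation, so V_d = 4.9182
Node 0 (S = 95): continuation = 1/1.06·[0.4333·0.0000 + 0.5667·4.9182] = 2.6292; exercise value = 0.0000 ≤ continuation, so V_0 = 2.6292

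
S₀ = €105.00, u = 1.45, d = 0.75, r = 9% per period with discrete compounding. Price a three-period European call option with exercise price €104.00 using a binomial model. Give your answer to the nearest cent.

€36.43

Risk-neutral probability p = (1 + 0.09 − 0.75)/(1.45 − 0.75) = 0.3400/0.7000 = 0.4857
Terminal stock prices: S_uuu = 320.1, S_uud = 165.6, S_udd = 85.64, S_ddd = 44.3
Terminal payoffs (S − K): max(216.1, 0) = 216.1, max(61.57, 0) = 61.57, max(-18.36, 0) = 0, max(-59.7, 0) = 0
Node uu (S = 220.8): V_uu = 1/1.09·[0.4857·216.1056 + 0.5143·61.5719] = 125.3497
Node ud (S = 114.2): V_ud = 1/1.09·[0.4857·61.5719 + 0.5143·0.0000] = 27.4370
Node dd (S = 59.06): V_dd = 1/1.09·[0.4857·0.0000 + 0.5143·0.0000] = 0.0000
Node u (S = 152.2): V_u = 1/1.09·[0.4857·125.3497 + 0.5143·27.4370] = 68.8024
Node d (S = 78.75): V_d = 1/1.09·[0.4857·27.4370 + 0.5143·0.0000] = 12.2262
Node 0 (S = 105): V_0 = 1/1.09·[0.4857·68.8024 + 0.5143·12.2262] = 36.4276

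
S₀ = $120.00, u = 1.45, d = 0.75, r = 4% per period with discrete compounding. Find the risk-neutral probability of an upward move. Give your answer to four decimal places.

p = 0.4143

Risk-neutral probability p = (1 + 0.04 − 0.75)/(1.45 − 0.75) = 0.2900/0.7000 = 0.4143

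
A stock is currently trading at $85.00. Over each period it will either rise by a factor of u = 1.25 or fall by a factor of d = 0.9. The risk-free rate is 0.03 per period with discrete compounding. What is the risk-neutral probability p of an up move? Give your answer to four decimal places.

p = 0.3714

Risk-neutral probability p = (1 + 0.03 − 0.9)/(1.25 − 0.9) = 0.1300/0.3500 = 0.3714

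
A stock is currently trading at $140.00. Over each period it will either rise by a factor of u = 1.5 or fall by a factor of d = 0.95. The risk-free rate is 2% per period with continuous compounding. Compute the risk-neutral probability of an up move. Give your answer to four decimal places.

Risk-neutral probability p = (e^0.02 − 0.95)/(1.5 − 0.95) = 0.0702/0.5500 = 0.1276

p = 0.1276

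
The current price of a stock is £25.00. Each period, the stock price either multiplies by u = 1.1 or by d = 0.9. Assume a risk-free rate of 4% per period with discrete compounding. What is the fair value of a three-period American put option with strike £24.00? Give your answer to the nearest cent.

£0.53

Risk-neutral probability p = (1 + 0.04 − 0.9)/(1.1 − 0.9) = 0.1400/0.2000 = 0.7000
Terminal stock prices: S_uuu = 33.28, S_uud = 27.23, S_udd = 22.28, S_ddd = 18.23
Terminal payoffs (K − S): max(-9.275, 0) = 0, max(-3.225, 0) = 0, max(1.725, 0) = 1.725, max(5.775, 0) = 5.775
Node uu (S = 30.25): continuation = 1/1.04·[0.7000·0.0000 + 0.3000·0.0000] = 0.0000; exercise value = 0.0000 ≤ continuation, so V_uu = 0.0000
Node ud (S = 24.75): continuation = 1/1.04·[0.7000·0.0000 + 0.3000·1.7250] = 0.4976; exercise value = 0.0000 ≤ continuation, so V_ud = 0.4976
Node dd (S = 20.25): continuation = 1/1.04·[0.7000·1.7250 + 0.3000·5.7750] = 2.8269; exercise value = 3.7500 > continuation, so V_dd = 3.7500 (exercise)
Node u (S = 27.5): continuation = 1/1.04·[0.7000·0.0000 + 0.3000·0.4976] = 0.1435; exercise value = 0.0000 ≤ continuation, so V_u = 0.1435
Node d (S = 22.5): continuation = 1/1.04·[0.7000·0.4976 + 0.3000·3.7500] = 1.4167; exercise value = 1.5000 > continuation, so V_d = 1.5000 (exercise)
Node 0 (S = 25): continuation = 1/1.04·[0.7000·0.1435 + 0.3000·1.5000] = 0.5293; exercise value = 0.0000 ≤ continuation, so V_0 = 0.5293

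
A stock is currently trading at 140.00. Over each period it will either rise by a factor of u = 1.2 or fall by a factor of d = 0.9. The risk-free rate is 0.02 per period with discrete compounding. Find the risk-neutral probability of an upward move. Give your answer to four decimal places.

p = 0.4000

Risk-neutral probability p = (1 + 0.02 − 0.9)/(1.2 − 0.9) = 0.1200/0.3000 = 0.4000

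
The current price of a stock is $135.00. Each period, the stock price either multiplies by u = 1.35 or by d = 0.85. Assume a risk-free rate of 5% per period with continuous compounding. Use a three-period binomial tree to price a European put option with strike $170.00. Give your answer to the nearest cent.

$30.21

Risk-neutral probability p = (e^0.05 − 0.85)/(1.35 − 0.85) = 0.2013/0.5000 = 0.4025
Terminal stock prices: S_uuu = 332.2, S_uud = 209.1, S_udd = 131.7, S_ddd = 82.91
Terminal payoffs (K − S): max(-162.2, 0) = 0, max(-39.13, 0) = 0, max(38.32, 0) = 38.32, max(87.09, 0) = 87.09
Node uu (S = 246): V_uu = e^(−0.05)·[0.4025·0.0000 + 0.5975·0.0000] = 0.0000
Node ud (S = 154.9): V_ud = e^(−0.05)·[0.4025·0.0000 + 0.5975·38.3244] = 21.7805
Node dd (S = 97.54): V_dd = e^(−0.05)·[0.4025·38.3244 + 0.5975·87.0931] = 64.1715
Node u (S = 182.2): V_u = e^(−0.05)·[0.4025·0.0000 + 0.5975·21.7805] = 12.3783
Node d (S = 114.8): V_d = e^(−0.05)·[0.4025·21.7805 + 0.5975·64.1715] = 44.8099
Node 0 (S = 135): V_0 = e^(−0.05)·[0.4025·12.3783 + 0.5975·44.8099] = 30.2061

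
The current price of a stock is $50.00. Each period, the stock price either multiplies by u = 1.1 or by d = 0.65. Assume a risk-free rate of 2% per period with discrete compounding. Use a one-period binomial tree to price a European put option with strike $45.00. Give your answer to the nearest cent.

$2.18

Risk-neutral probability p = (1 + 0.02 − 0.65)/(1.1 − 0.65) = 0.3700/0.4500 = 0.8222
Terminal stock prices: S_u = 55, S_d = 32.5
Terminal payoffs (K − S): max(-10, 0) = 0, max(12.5, 0) = 12.5
Node 0 (S = 50): V_0 = 1/1.02·[0.8222·0.0000 + 0.1778·12.5000] = 2.1786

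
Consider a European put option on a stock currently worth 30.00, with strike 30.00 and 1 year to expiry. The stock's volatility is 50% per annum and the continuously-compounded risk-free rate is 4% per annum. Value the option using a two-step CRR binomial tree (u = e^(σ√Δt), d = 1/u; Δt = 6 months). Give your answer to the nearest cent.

CRR parameters: u = e^(σ√Δt) = e^(0.5·√0.5) = 1.4241, d = 1/u = 0.7022
Per-period rate: rΔt = 0.04·0.5 = 0.02, so R = e^0.02 = 1.0202
Risk-neutral probability p = (e^0.02 − 0.7022)/(1.4241 − 0.7022) = 0.3180/0.7219 = 0.4405
Terminal stock prices: S_uu = 60.84, S_ud = 30, S_dd = 14.79
Terminal payoffs (K − S): max(-30.84, 0) = 0, max(0, 0) = 0, max(15.21, 0) = 15.21
Node u (S = 42.72): V_u = e^(−0.02)·[0.4405·0.0000 + 0.5595·0.0000] = 0.0000
Node d (S = 21.07): V_d = e^(−0.02)·[0.4405·0.0000 + 0.5595·15.2079] = 8.3403
Node 0 (S = 30): V_0 = e^(−0.02)·[0.4405·0.0000 + 0.5595·8.3403] = 4.5740

4.57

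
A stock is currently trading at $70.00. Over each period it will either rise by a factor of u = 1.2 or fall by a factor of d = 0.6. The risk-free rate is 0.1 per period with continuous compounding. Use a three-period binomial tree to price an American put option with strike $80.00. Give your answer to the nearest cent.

Risk-neutral probability p = (e^0.1 − 0.6)/(1.2 − 0.6) = 0.5052/0.6000 = 0.8420
Terminal stock prices: S_uuu = 121, S_uud = 60.48, S_udd = 30.24, S_ddd = 15.12
Terminal payoffs (K − S): max(-40.96, 0) = 0, max(19.52, 0) = 19.52, max(49.76, 0) = 49.76, max(64.88, 0) = 64.88
Node uu (S = 100.8): continuation = e^(−0.1)·[0.8420·0.0000 + 0.1580·19.5200] = 2.7915; exercise value = 0.0000 ≤ continuation, so V_uu = 2.7915
Node ud (S = 50.4): continuation = e^(−0.1)·[0.8420·19.5200 + 0.1580·49.7600] = 21.9870; exercise value = 29.6000 > continuation, so V_ud = 29.6000 (exercise)
Node dd (S = 25.2): continuation = e^(−0.1)·[0.8420·49.7600 + 0.1580·64.8800] = 47.1870; exercise value = 54.8000 > continuation, so V_dd = 54.8000 (exercise)
Node u (S = 84): continuation = e^(−0.1)·[0.8420·2.7915 + 0.1580·29.6000] = 6.3597; exercise value = 0.0000 ≤ continuation, so V_u = 6.3597
Node d (S = 42): continuation = e^(−0.1)·[0.8420·29.6000 + 0.1580·54.8000] = 30.3870; exercise value = 38.0000 > continuation, so V_d = 38.0000 (exercise)
Node 0 (S = 70): continuation = e^(−0.1)·[0.8420·6.3597 + 0.1580·38.0000] = 10.2793; exercise value = 10.0000 ≤ continuation, so V_0 = 10.2793

$10.28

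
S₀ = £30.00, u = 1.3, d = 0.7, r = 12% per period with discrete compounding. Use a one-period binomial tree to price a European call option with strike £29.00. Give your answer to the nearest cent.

£6.25

Risk-neutral probability p = (1 + 0.12 − 0.7)/(1.3 − 0.7) = 0.4200/0.6000 = 0.7000
Terminal stock prices: S_u = 39, S_d = 21
Terminal payoffs (S − K): max(10, 0) = 10, max(-8, 0) = 0
Node 0 (S = 30): V_0 = 1/1.12·[0.7000·10.0000 + 0.3000·0.0000] = 6.2500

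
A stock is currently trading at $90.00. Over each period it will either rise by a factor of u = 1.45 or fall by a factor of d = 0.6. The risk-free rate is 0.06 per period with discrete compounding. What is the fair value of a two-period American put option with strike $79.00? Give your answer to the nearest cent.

$10.98

Risk-neutral probability p = (1 + 0.06 − 0.6)/(1.45 − 0.6) = 0.4600/0.8500 = 0.5412
Terminal stock prices: S_uu = 189.2, S_ud = 78.3, S_dd = 32.4
Terminal payoffs (K − S): max(-110.2, 0) = 0, max(0.7, 0) = 0.7, max(46.6, 0) = 46.6
Node u (S = 130.5): continuation = 1/1.06·[0.5412·0.0000 + 0.4588·0.7000] = 0.3030; exercise value = 0.0000 ≤ continuation, so V_u = 0.3030
Node d (S = 54): continuation = 1/1.06·[0.5412·0.7000 + 0.4588·46.6000] = 20.5283; exercise value = 25.0000 > continuation, so V_d = 25.0000 (exercise)
Node 0 (S = 90): continuation = 1/1.06·[0.5412·0.3030 + 0.4588·25.0000] = 10.9760; exercise value = 0.0000 ≤ continuation, so V_0 = 10.9760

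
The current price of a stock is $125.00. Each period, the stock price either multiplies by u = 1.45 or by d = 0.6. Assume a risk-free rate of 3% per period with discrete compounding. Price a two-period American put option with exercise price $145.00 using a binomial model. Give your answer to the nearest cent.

$42.12

Risk-neutral probability p = (1 + 0.03 − 0.6)/(1.45 − 0.6) = 0.4300/0.8500 = 0.5059
Terminal stock prices: S_uu = 262.8, S_ud = 108.8, S_dd = 45
Terminal payoffs (K − S): max(-117.8, 0) = 0, max(36.25, 0) = 36.25, max(100, 0) = 100
Node u (S = 181.2): continuation = 1/1.03·[0.5059·0.0000 + 0.4941·36.2500] = 17.3901; exercise value = 0.0000 ≤ continuation, so V_u = 17.3901
Node d (S = 75): continuation = 1/1.03·[0.5059·36.2500 + 0.4941·100.0000] = 65.7767; exercise value = 70.0000 > continuation, so V_d = 70.0000 (exercise)
Node 0 (S = 125): continuation = 1/1.03·[0.5059·17.3901 + 0.4941·70.0000] = 42.1219; exercise value = 20.0000 ≤ continuation, so V_0 = 42.1219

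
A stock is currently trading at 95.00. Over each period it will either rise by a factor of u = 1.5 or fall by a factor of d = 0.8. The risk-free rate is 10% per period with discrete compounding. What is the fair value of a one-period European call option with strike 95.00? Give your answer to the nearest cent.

18.51

Risk-neutral probability p = (1 + 0.1 − 0.8)/(1.5 − 0.8) = 0.3000/0.7000 = 0.4286
Terminal stock prices: S_u = 142.5, S_d = 76
Terminal payoffs (S − K): max(47.5, 0) = 47.5, max(-19, 0) = 0
Node 0 (S = 95): V_0 = 1/1.1·[0.4286·47.5000 + 0.5714·0.0000] = 18.5065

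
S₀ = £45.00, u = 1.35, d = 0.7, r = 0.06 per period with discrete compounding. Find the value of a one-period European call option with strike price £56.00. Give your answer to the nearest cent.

£2.48

Risk-neutral probability p = (1 + 0.06 − 0.7)/(1.35 − 0.7) = 0.3600/0.6500 = 0.5538
Terminal stock prices: S_u = 60.75, S_d = 31.5
Terminal payoffs (S − K): max(4.75, 0) = 4.75, max(-24.5, 0) = 0
Node 0 (S = 45): V_0 = 1/1.06·[0.5538·4.7500 + 0.4462·0.0000] = 2.4819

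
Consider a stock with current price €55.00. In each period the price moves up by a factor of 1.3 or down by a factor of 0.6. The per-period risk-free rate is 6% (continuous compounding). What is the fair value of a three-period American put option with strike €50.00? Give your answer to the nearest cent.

€6.99

Risk-neutral probability p = (e^0.06 − 0.6)/(1.3 − 0.6) = 0.4618/0.7000 = 0.6598
Terminal stock prices: S_uuu = 120.8, S_uud = 55.77, S_udd = 25.74, S_ddd = 11.88
Terminal payoffs (K − S): max(-70.84, 0) = 0, max(-5.77, 0) = 0, max(24.26, 0) = 24.26, max(38.12, 0) = 38.12
Node uu (S = 92.95): continuation = e^(−0.06)·[0.6598·0.0000 + 0.3402·0.0000] = 0.0000; exercise value = 0.0000 ≤ continuation, so V_uu = 0.0000
Node ud (S = 42.9): continuation = e^(−0.06)·[0.6598·0.0000 + 0.3402·24.2600] = 7.7734; exercise value = 7.1000 ≤ continuation, so V_ud = 7.7734
Node dd (S = 19.8): continuation = e^(−0.06)·[0.6598·24.2600 + 0.3402·38.1200] = 27.2882; exercise value = 30.2000 > continuation, so V_dd = 30.2000 (exercise)
Node u (S = 71.5): continuation = e^(−0.06)·[0.6598·0.0000 + 0.3402·7.7734] = 2.4907; exercise value = 0.0000 ≤ continuation, so V_u = 2.4907
Node d (S = 33): continuation = e^(−0.06)·[0.6598·7.7734 + 0.3402·30.2000] = 14.5066; exercise value = 17.0000 > continuation, so V_d = 17.0000 (exercise)
Node 0 (S = 55): continuation = e^(−0.06)·[0.6598·2.4907 + 0.3402·17.0000] = 6.9947; exercise value = 0.0000 ≤ continuation, so V_0 = 6.9947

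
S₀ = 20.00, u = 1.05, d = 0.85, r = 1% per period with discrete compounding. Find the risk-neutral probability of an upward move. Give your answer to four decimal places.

p = 0.8000

Risk-neutral probability p = (1 + 0.01 − 0.85)/(1.05 − 0.85) = 0.1600/0.2000 = 0.8000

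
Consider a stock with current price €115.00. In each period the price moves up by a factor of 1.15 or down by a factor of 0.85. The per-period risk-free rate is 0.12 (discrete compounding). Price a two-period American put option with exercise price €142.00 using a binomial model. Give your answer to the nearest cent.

€27.00

Risk-neutral probability p = (1 + 0.12 − 0.85)/(1.15 − 0.85) = 0.2700/0.3000 = 0.9000
Terminal stock prices: S_uu = 152.1, S_ud = 112.4, S_dd = 83.09
Terminal payoffs (K − S): max(-10.09, 0) = 0, max(29.59, 0) = 29.59, max(58.91, 0) = 58.91
Node u (S = 132.2): continuation = 1/1.12·[0.9000·0.0000 + 0.1000·29.5875] = 2.6417; exercise value = 9.7500 > continuation, so V_u = 9.7500 (exercise)
Node d (S = 97.75): continuation = 1/1.12·[0.9000·29.5875 + 0.1000·58.9125] = 29.0357; exercise value = 44.2500 > continuation, so V_d = 44.2500 (exercise)
Node 0 (S = 115): continuation = 1/1.12·[0.9000·9.7500 + 0.1000·44.2500] = 11.7857; exercise value = 27.0000 > continuation, so V_0 = 27.0000 (exercise)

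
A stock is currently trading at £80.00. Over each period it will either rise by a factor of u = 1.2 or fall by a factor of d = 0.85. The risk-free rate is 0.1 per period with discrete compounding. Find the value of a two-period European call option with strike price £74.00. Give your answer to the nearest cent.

£19.94

Risk-neutral probability p = (1 + 0.1 − 0.85)/(1.2 − 0.85) = 0.2500/0.3500 = 0.7143
Terminal stock prices: S_uu = 115.2, S_ud = 81.6, S_dd = 57.8
Terminal payoffs (S − K): max(41.2, 0) = 41.2, max(7.6, 0) = 7.6, max(-16.2, 0) = 0
Node u (S = 96): V_u = 1/1.1·[0.7143·41.2000 + 0.2857·7.6000] = 28.7273
Node d (S = 68): V_d = 1/1.1·[0.7143·7.6000 + 0.2857·0.0000] = 4.9351
Node 0 (S = 80): V_0 = 1/1.1·[0.7143·28.7273 + 0.2857·4.9351] = 19.9359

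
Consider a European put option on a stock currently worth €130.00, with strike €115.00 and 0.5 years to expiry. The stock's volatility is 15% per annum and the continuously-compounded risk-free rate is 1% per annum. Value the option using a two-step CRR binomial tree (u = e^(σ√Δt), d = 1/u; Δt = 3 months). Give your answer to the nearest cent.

CRR parameters: u = e^(σ√Δt) = e^(0.15·√0.25) = 1.0779, d = 1/u = 0.9277
Per-period rate: rΔt = 0.01·0.25 = 0.0025, so R = e^0.0025 = 1.0025
Risk-neutral probability p = (e^0.0025 − 0.9277)/(1.0779 − 0.9277) = 0.0748/0.1501 = 0.4979
Terminal stock prices: S_uu = 151, S_ud = 130, S_dd = 111.9
Terminal payoffs (K − S): max(-36.04, 0) = 0, max(-15, 0) = 0, max(3.108, 0) = 3.108
Node u (S = 140.1): V_u = e^(−0.0025)·[0.4979·0.0000 + 0.5021·0.0000] = 0.0000
Node d (S = 120.6): V_d = e^(−0.0025)·[0.4979·0.0000 + 0.5021·3.1080] = 1.5565
Node 0 (S = 130): V_0 = e^(−0.0025)·[0.4979·0.0000 + 0.5021·1.5565] = 0.7795

€0.78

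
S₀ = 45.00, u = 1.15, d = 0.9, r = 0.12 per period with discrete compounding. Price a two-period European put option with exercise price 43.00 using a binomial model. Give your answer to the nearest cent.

Risk-neutral probability p = (1 + 0.12 − 0.9)/(1.15 − 0.9) = 0.2200/0.2500 = 0.8800
Terminal stock prices: S_uu = 59.51, S_ud = 46.57, S_dd = 36.45
Terminal payoffs (K − S): max(-16.51, 0) = 0, max(-3.575, 0) = 0, max(6.55, 0) = 6.55
Node u (S = 51.75): V_u = 1/1.12·[0.8800·0.0000 + 0.1200·0.0000] = 0.0000
Node d (S = 40.5): V_d = 1/1.12·[0.8800·0.0000 + 0.1200·6.5500] = 0.7018
Node 0 (S = 45): V_0 = 1/1.12·[0.8800·0.0000 + 0.1200·0.7018] = 0.0752

0.08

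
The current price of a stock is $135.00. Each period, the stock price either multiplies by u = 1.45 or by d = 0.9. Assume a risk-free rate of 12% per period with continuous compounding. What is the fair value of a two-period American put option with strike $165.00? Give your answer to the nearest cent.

Risk-neutral probability p = (e^0.12 − 0.9)/(1.45 − 0.9) = 0.2275/0.5500 = 0.4136
Terminal stock prices: S_uu = 283.8, S_ud = 176.2, S_dd = 109.4
Terminal payoffs (K − S): max(-118.8, 0) = 0, max(-11.18, 0) = 0, max(55.65, 0) = 55.65
Node u (S = 195.8): continuation = e^(−0.12)·[0.4136·0.0000 + 0.5864·0.0000] = 0.0000; exercise value = 0.0000 ≤ continuation, so V_u = 0.0000
Node d (S = 121.5): continuation = e^(−0.12)·[0.4136·0.0000 + 0.5864·55.6500] = 28.9415; exercise value = 43.5000 > continuation, so V_d = 43.5000 (exercise)
Node 0 (S = 135): continuation = e^(−0.12)·[0.4136·0.0000 + 0.5864·43.5000] = 22.6227; exercise value = 30.0000 > continuation, so V_0 = 30.0000 (exercise)

$30.00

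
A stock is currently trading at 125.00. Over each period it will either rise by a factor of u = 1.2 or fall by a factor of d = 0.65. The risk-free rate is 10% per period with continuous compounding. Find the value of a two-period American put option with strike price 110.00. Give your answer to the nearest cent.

5.95

Risk-neutral probability p = (e^0.1 − 0.65)/(1.2 − 0.65) = 0.4552/0.5500 = 0.8276
Terminal stock prices: S_uu = 180, S_ud = 97.5, S_dd = 52.81
Terminal payoffs (K − S): max(-70, 0) = 0, max(12.5, 0) = 12.5, max(57.19, 0) = 57.19
Node u (S = 150): continuation = e^(−0.1)·[0.8276·0.0000 + 0.1724·12.5000] = 1.9501; exercise value = 0.0000 ≤ continuation, so V_u = 1.9501
Node d (S = 81.25): continuation = e^(−0.1)·[0.8276·12.5000 + 0.1724·57.1875] = 18.2821; exercise value = 28.7500 > continuation, so V_d = 28.7500 (exercise)
Node 0 (S = 125): continuation = e^(−0.1)·[0.8276·1.9501 + 0.1724·28.7500] = 5.9456; exercise value = 0.0000 ≤ continuation, so V_0 = 5.9456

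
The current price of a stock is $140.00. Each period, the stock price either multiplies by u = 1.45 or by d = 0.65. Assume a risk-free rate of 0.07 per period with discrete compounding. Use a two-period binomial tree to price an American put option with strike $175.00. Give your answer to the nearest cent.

$46.67

Risk-neutral probability p = (1 + 0.07 − 0.65)/(1.45 − 0.65) = 0.4200/0.8000 = 0.5250
Terminal stock prices: S_uu = 294.4, S_ud = 132, S_dd = 59.15
Terminal payoffs (K − S): max(-119.4, 0) = 0, max(43.05, 0) = 43.05, max(115.8, 0) = 115.8
Node u (S = 203): continuation = 1/1.07·[0.5250·0.0000 + 0.4750·43.0500] = 19.1110; exercise value = 0.0000 ≤ continuation, so V_u = 19.1110
Node d (S = 91): continuation = 1/1.07·[0.5250·43.0500 + 0.4750·115.8500] = 72.5514; exercise value = 84.0000 > continuation, so V_d = 84.0000 (exercise)
Node 0 (S = 140): continuation = 1/1.07·[0.5250·19.1110 + 0.4750·84.0000] = 46.6666; exercise value = 35.0000 ≤ continuation, so V_0 = 46.6666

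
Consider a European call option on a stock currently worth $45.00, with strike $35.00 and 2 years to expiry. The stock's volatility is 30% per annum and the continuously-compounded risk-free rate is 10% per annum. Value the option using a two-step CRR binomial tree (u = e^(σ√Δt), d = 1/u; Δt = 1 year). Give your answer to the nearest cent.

$17.71

CRR parameters: u = e^(σ√Δt) = e^(0.3·√1) = 1.3499, d = 1/u = 0.7408
Per-period rate: rΔt = 0.1·1 = 0.1, so R = e^0.1 = 1.1052
Risk-neutral probability p = (e^0.1 − 0.7408)/(1.3499 − 0.7408) = 0.3644/0.6090 = 0.5982
Terminal stock prices: S_uu = 82, S_ud = 45, S_dd = 24.7
Terminal payoffs (S − K): max(47, 0) = 47, max(10, 0) = 10, max(-10.3, 0) = 0
Node u (S = 60.74): V_u = e^(−0.1)·[0.5982·46.9953 + 0.4018·10.0000] = 29.0743
Node d (S = 33.34): V_d = e^(−0.1)·[0.5982·10.0000 + 0.4018·0.0000] = 5.4131
Node 0 (S = 45): V_0 = e^(−0.1)·[0.5982·29.0743 + 0.4018·5.4131] = 17.7060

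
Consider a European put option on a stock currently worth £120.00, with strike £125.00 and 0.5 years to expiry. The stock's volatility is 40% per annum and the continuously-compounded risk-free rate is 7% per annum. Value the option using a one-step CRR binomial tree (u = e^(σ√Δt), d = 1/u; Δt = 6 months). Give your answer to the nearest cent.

£16.96

CRR parameters: u = e^(σ√Δt) = e^(0.4·√0.5) = 1.3269, d = 1/u = 0.7536
Per-period rate: rΔt = 0.07·0.5 = 0.035, so R = e^0.035 = 1.0356
Risk-neutral probability p = (e^0.035 − 0.7536)/(1.3269 − 0.7536) = 0.2820/0.5733 = 0.4919
Terminal stock prices: S_u = 159.2, S_d = 90.44
Terminal payoffs (K − S): max(-34.23, 0) = 0, max(34.56, 0) = 34.56
Node 0 (S = 120): V_0 = e^(−0.035)·[0.4919·0.0000 + 0.5081·34.5634] = 16.9579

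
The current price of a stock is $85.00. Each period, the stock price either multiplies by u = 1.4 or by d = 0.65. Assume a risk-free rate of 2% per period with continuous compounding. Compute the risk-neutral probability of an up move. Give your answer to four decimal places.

Risk-neutral probability p = (e^0.02 − 0.65)/(1.4 − 0.65) = 0.3702/0.7500 = 0.4936

p = 0.4936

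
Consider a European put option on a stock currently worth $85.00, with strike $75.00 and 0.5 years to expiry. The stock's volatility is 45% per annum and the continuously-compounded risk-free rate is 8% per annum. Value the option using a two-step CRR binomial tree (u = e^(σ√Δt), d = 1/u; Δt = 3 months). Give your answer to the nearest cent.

$5.23

CRR parameters: u = e^(σ√Δt) = e^(0.45·√0.25) = 1.2523, d = 1/u = 0.7985
Per-period rate: rΔt = 0.08·0.25 = 0.02, so R = e^0.02 = 1.0202
Risk-neutral probability p = (e^0.02 − 0.7985)/(1.2523 − 0.7985) = 0.2217/0.4538 = 0.4885
Terminal stock prices: S_uu = 133.3, S_ud = 85, S_dd = 54.2
Terminal payoffs (K − S): max(-58.31, 0) = 0, max(-10, 0) = 0, max(20.8, 0) = 20.8
Node u (S = 106.4): V_u = e^(−0.02)·[0.4885·0.0000 + 0.5115·0.0000] = 0.0000
Node d (S = 67.87): V_d = e^(−0.02)·[0.4885·0.0000 + 0.5115·20.8016] = 10.4293
Node 0 (S = 85): V_0 = e^(−0.02)·[0.4885·0.0000 + 0.5115·10.4293] = 5.2289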